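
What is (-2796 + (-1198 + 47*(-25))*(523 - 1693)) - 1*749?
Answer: 2772865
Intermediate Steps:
(-2796 + (-1198 + 47*(-25))*(523 - 1693)) - 1*749 = (-2796 + (-1198 - 1175)*(-1170)) - 749 = (-2796 - 2373*(-1170)) - 749 = (-2796 + 2776410) - 749 = 2773614 - 749 = 2772865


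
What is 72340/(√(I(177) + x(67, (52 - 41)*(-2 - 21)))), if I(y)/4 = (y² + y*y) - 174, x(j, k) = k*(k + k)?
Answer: 36170*√377954/188977 ≈ 117.67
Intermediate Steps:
x(j, k) = 2*k² (x(j, k) = k*(2*k) = 2*k²)
I(y) = -696 + 8*y² (I(y) = 4*((y² + y*y) - 174) = 4*((y² + y²) - 174) = 4*(2*y² - 174) = 4*(-174 + 2*y²) = -696 + 8*y²)
72340/(√(I(177) + x(67, (52 - 41)*(-2 - 21)))) = 72340/(√((-696 + 8*177²) + 2*((52 - 41)*(-2 - 21))²)) = 72340/(√((-696 + 8*31329) + 2*(11*(-23))²)) = 72340/(√((-696 + 250632) + 2*(-253)²)) = 72340/(√(249936 + 2*64009)) = 72340/(√(249936 + 128018)) = 72340/(√377954) = 72340*(√377954/377954) = 36170*√377954/188977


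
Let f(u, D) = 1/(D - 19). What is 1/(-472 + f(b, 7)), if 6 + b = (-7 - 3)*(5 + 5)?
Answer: -12/5665 ≈ -0.0021183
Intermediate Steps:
b = -106 (b = -6 + (-7 - 3)*(5 + 5) = -6 - 10*10 = -6 - 100 = -106)
f(u, D) = 1/(-19 + D)
1/(-472 + f(b, 7)) = 1/(-472 + 1/(-19 + 7)) = 1/(-472 + 1/(-12)) = 1/(-472 - 1/12) = 1/(-5665/12) = -12/5665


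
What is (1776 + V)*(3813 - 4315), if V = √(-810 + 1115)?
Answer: -891552 - 502*√305 ≈ -9.0032e+5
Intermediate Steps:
V = √305 ≈ 17.464
(1776 + V)*(3813 - 4315) = (1776 + √305)*(3813 - 4315) = (1776 + √305)*(-502) = -891552 - 502*√305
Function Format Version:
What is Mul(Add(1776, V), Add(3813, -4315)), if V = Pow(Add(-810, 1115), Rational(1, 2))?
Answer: Add(-891552, Mul(-502, Pow(305, Rational(1, 2)))) ≈ -9.0032e+5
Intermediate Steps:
V = Pow(305, Rational(1, 2)) ≈ 17.464
Mul(Add(1776, V), Add(3813, -4315)) = Mul(Add(1776, Pow(305, Rational(1, 2))), Add(3813, -4315)) = Mul(Add(1776, Pow(305, Rational(1, 2))), -502) = Add(-891552, Mul(-502, Pow(305, Rational(1, 2))))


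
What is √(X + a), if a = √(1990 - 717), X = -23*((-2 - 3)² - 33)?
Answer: √(184 + √1273) ≈ 14.822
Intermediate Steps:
X = 184 (X = -23*((-5)² - 33) = -23*(25 - 33) = -23*(-8) = 184)
a = √1273 ≈ 35.679
√(X + a) = √(184 + √1273)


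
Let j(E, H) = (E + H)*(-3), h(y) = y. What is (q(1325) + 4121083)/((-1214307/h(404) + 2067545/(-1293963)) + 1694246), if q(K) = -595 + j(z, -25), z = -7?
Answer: 2154080826694368/884113717689971 ≈ 2.4364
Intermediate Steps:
j(E, H) = -3*E - 3*H
q(K) = -499 (q(K) = -595 + (-3*(-7) - 3*(-25)) = -595 + (21 + 75) = -595 + 96 = -499)
(q(1325) + 4121083)/((-1214307/h(404) + 2067545/(-1293963)) + 1694246) = (-499 + 4121083)/((-1214307/404 + 2067545/(-1293963)) + 1694246) = 4120584/((-1214307*1/404 + 2067545*(-1/1293963)) + 1694246) = 4120584/((-1214307/404 - 2067545/1293963) + 1694246) = 4120584/(-1572103616821/522761052 + 1694246) = 4120584/(884113717689971/522761052) = 4120584*(522761052/884113717689971) = 2154080826694368/884113717689971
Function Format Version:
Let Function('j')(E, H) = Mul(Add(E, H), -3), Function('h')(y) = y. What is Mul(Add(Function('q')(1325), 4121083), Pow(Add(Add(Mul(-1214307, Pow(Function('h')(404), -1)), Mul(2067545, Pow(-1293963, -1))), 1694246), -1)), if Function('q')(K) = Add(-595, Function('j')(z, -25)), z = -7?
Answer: Rational(2154080826694368, 884113717689971) ≈ 2.4364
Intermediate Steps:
Function('j')(E, H) = Add(Mul(-3, E), Mul(-3, H))
Function('q')(K) = -499 (Function('q')(K) = Add(-595, Add(Mul(-3, -7), Mul(-3, -25))) = Add(-595, Add(21, 75)) = Add(-595, 96) = -499)
Mul(Add(Function('q')(1325), 4121083), Pow(Add(Add(Mul(-1214307, Pow(Function('h')(404), -1)), Mul(2067545, Pow(-1293963, -1))), 1694246), -1)) = Mul(Add(-499, 4121083), Pow(Add(Add(Mul(-1214307, Pow(404, -1)), Mul(2067545, Pow(-1293963, -1))), 1694246), -1)) = Mul(4120584, Pow(Add(Add(Mul(-1214307, Rational(1, 404)), Mul(2067545, Rational(-1, 1293963))), 1694246), -1)) = Mul(4120584, Pow(Add(Add(Rational(-1214307, 404), Rational(-2067545, 1293963)), 1694246), -1)) = Mul(4120584, Pow(Add(Rational(-1572103616821, 522761052), 1694246), -1)) = Mul(4120584, Pow(Rational(884113717689971, 522761052), -1)) = Mul(4120584, Rational(522761052, 884113717689971)) = Rational(2154080826694368, 884113717689971)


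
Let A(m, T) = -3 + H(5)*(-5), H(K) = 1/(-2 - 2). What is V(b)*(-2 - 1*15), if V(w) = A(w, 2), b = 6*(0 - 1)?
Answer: 119/4 ≈ 29.750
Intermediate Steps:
H(K) = -¼ (H(K) = 1/(-4) = -¼)
b = -6 (b = 6*(-1) = -6)
A(m, T) = -7/4 (A(m, T) = -3 - ¼*(-5) = -3 + 5/4 = -7/4)
V(w) = -7/4
V(b)*(-2 - 1*15) = -7*(-2 - 1*15)/4 = -7*(-2 - 15)/4 = -7/4*(-17) = 119/4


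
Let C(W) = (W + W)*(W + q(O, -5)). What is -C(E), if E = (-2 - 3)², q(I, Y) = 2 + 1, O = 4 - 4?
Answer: -1400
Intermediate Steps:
O = 0
q(I, Y) = 3
E = 25 (E = (-5)² = 25)
C(W) = 2*W*(3 + W) (C(W) = (W + W)*(W + 3) = (2*W)*(3 + W) = 2*W*(3 + W))
-C(E) = -2*25*(3 + 25) = -2*25*28 = -1*1400 = -1400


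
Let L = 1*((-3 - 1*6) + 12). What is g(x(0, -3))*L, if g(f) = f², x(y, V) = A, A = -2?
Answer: 12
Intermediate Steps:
x(y, V) = -2
L = 3 (L = 1*((-3 - 6) + 12) = 1*(-9 + 12) = 1*3 = 3)
g(x(0, -3))*L = (-2)²*3 = 4*3 = 12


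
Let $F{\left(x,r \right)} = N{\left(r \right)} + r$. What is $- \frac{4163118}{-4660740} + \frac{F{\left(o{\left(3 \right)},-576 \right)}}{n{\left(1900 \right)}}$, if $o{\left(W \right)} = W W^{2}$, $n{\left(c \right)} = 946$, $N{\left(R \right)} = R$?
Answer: $- \frac{119238571}{367421670} \approx -0.32453$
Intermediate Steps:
$o{\left(W \right)} = W^{3}$
$F{\left(x,r \right)} = 2 r$ ($F{\left(x,r \right)} = r + r = 2 r$)
$- \frac{4163118}{-4660740} + \frac{F{\left(o{\left(3 \right)},-576 \right)}}{n{\left(1900 \right)}} = - \frac{4163118}{-4660740} + \frac{2 \left(-576\right)}{946} = \left(-4163118\right) \left(- \frac{1}{4660740}\right) - \frac{576}{473} = \frac{693853}{776790} - \frac{576}{473} = - \frac{119238571}{367421670}$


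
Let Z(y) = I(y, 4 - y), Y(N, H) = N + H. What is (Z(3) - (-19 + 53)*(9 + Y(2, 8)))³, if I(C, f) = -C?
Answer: -273359449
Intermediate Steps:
Y(N, H) = H + N
Z(y) = -y
(Z(3) - (-19 + 53)*(9 + Y(2, 8)))³ = (-1*3 - (-19 + 53)*(9 + (8 + 2)))³ = (-3 - 34*(9 + 10))³ = (-3 - 34*19)³ = (-3 - 1*646)³ = (-3 - 646)³ = (-649)³ = -273359449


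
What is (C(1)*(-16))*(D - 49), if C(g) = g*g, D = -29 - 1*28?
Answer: 1696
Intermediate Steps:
D = -57 (D = -29 - 28 = -57)
C(g) = g**2
(C(1)*(-16))*(D - 49) = (1**2*(-16))*(-57 - 49) = (1*(-16))*(-106) = -16*(-106) = 1696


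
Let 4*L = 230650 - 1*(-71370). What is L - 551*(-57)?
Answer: 106912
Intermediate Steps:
L = 75505 (L = (230650 - 1*(-71370))/4 = (230650 + 71370)/4 = (1/4)*302020 = 75505)
L - 551*(-57) = 75505 - 551*(-57) = 75505 - 1*(-31407) = 75505 + 31407 = 106912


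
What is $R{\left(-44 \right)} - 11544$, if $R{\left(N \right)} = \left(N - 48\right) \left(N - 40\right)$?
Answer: $-3816$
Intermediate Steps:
$R{\left(N \right)} = \left(-48 + N\right) \left(-40 + N\right)$
$R{\left(-44 \right)} - 11544 = \left(1920 + \left(-44\right)^{2} - -3872\right) - 11544 = \left(1920 + 1936 + 3872\right) - 11544 = 7728 - 11544 = -3816$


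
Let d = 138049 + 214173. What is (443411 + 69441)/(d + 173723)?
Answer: 512852/525945 ≈ 0.97511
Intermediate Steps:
d = 352222
(443411 + 69441)/(d + 173723) = (443411 + 69441)/(352222 + 173723) = 512852/525945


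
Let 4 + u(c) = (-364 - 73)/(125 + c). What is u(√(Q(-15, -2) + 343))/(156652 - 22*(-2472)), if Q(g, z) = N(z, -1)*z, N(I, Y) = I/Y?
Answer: -115769/3225896296 + 437*√339/3225896296 ≈ -3.3393e-5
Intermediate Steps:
Q(g, z) = -z² (Q(g, z) = (z/(-1))*z = (z*(-1))*z = (-z)*z = -z²)
u(c) = -4 - 437/(125 + c) (u(c) = -4 + (-364 - 73)/(125 + c) = -4 - 437/(125 + c))
u(√(Q(-15, -2) + 343))/(156652 - 22*(-2472)) = ((-937 - 4*√(-1*(-2)² + 343))/(125 + √(-1*(-2)² + 343)))/(156652 - 22*(-2472)) = ((-937 - 4*√(-1*4 + 343))/(125 + √(-1*4 + 343)))/(156652 + 54384) = ((-937 - 4*√(-4 + 343))/(125 + √(-4 + 343)))/211036 = ((-937 - 4*√339)/(125 + √339))*(1/211036) = (-937 - 4*√339)/(211036*(125 + √339))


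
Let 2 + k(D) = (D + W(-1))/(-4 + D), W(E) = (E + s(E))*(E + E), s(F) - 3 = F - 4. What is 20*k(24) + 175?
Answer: 165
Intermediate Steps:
s(F) = -1 + F (s(F) = 3 + (F - 4) = 3 + (-4 + F) = -1 + F)
W(E) = 2*E*(-1 + 2*E) (W(E) = (E + (-1 + E))*(E + E) = (-1 + 2*E)*(2*E) = 2*E*(-1 + 2*E))
k(D) = -2 + (6 + D)/(-4 + D) (k(D) = -2 + (D + 2*(-1)*(-1 + 2*(-1)))/(-4 + D) = -2 + (D + 2*(-1)*(-1 - 2))/(-4 + D) = -2 + (D + 2*(-1)*(-3))/(-4 + D) = -2 + (D + 6)/(-4 + D) = -2 + (6 + D)/(-4 + D))
20*k(24) + 175 = 20*((14 - 1*24)/(-4 + 24)) + 175 = 20*((14 - 24)/20) + 175 = 20*((1/20)*(-10)) + 175 = 20*(-1/2) + 175 = -10 + 175 = 165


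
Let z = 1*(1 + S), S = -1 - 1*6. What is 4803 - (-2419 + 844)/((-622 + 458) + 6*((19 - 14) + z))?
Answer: 162987/34 ≈ 4793.7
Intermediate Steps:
S = -7 (S = -1 - 6 = -7)
z = -6 (z = 1*(1 - 7) = 1*(-6) = -6)
4803 - (-2419 + 844)/((-622 + 458) + 6*((19 - 14) + z)) = 4803 - (-2419 + 844)/((-622 + 458) + 6*((19 - 14) - 6)) = 4803 - (-1575)/(-164 + 6*(5 - 6)) = 4803 - (-1575)/(-164 + 6*(-1)) = 4803 - (-1575)/(-164 - 6) = 4803 - (-1575)/(-170) = 4803 - (-1575)*(-1)/170 = 4803 - 1*315/34 = 4803 - 315/34 = 162987/34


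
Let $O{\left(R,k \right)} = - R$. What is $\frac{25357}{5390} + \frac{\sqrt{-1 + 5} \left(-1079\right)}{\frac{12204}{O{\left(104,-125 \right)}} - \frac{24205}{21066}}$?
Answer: $\frac{501033542837}{21863758840} \approx 22.916$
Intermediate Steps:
$\frac{25357}{5390} + \frac{\sqrt{-1 + 5} \left(-1079\right)}{\frac{12204}{O{\left(104,-125 \right)}} - \frac{24205}{21066}} = \frac{25357}{5390} + \frac{\sqrt{-1 + 5} \left(-1079\right)}{\frac{12204}{\left(-1\right) 104} - \frac{24205}{21066}} = 25357 \cdot \frac{1}{5390} + \frac{\sqrt{4} \left(-1079\right)}{\frac{12204}{-104} - \frac{24205}{21066}} = \frac{25357}{5390} + \frac{2 \left(-1079\right)}{12204 \left(- \frac{1}{104}\right) - \frac{24205}{21066}} = \frac{25357}{5390} - \frac{2158}{- \frac{3051}{26} - \frac{24205}{21066}} = \frac{25357}{5390} - \frac{2158}{- \frac{16225424}{136929}} = \frac{25357}{5390} - - \frac{147746391}{8112712} = \frac{25357}{5390} + \frac{147746391}{8112712} = \frac{501033542837}{21863758840}$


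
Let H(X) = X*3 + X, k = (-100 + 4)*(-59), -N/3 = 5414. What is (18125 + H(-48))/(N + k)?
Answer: -17933/10578 ≈ -1.6953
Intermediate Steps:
N = -16242 (N = -3*5414 = -16242)
k = 5664 (k = -96*(-59) = 5664)
H(X) = 4*X (H(X) = 3*X + X = 4*X)
(18125 + H(-48))/(N + k) = (18125 + 4*(-48))/(-16242 + 5664) = (18125 - 192)/(-10578) = 17933*(-1/10578) = -17933/10578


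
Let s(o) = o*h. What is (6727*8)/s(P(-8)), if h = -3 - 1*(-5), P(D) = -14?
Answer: -1922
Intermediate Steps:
h = 2 (h = -3 + 5 = 2)
s(o) = 2*o (s(o) = o*2 = 2*o)
(6727*8)/s(P(-8)) = (6727*8)/((2*(-14))) = 53816/(-28) = 53816*(-1/28) = -1922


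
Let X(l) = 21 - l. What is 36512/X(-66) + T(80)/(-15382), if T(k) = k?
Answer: 280810312/669117 ≈ 419.67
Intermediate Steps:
36512/X(-66) + T(80)/(-15382) = 36512/(21 - 1*(-66)) + 80/(-15382) = 36512/(21 + 66) + 80*(-1/15382) = 36512/87 - 40/7691 = 280810312/669117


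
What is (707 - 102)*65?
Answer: 39325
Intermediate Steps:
(707 - 102)*65 = 605*65 = 39325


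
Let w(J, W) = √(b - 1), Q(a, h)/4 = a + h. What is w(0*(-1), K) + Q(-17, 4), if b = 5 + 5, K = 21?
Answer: -49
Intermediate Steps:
Q(a, h) = 4*a + 4*h (Q(a, h) = 4*(a + h) = 4*a + 4*h)
b = 10
w(J, W) = 3 (w(J, W) = √(10 - 1) = √9 = 3)
w(0*(-1), K) + Q(-17, 4) = 3 + (4*(-17) + 4*4) = 3 + (-68 + 16) = 3 - 52 = -49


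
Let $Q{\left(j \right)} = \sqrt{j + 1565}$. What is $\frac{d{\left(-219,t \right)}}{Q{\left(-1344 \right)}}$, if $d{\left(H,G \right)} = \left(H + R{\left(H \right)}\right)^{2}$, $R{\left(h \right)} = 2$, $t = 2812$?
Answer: $\frac{47089 \sqrt{221}}{221} \approx 3167.5$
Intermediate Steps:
$Q{\left(j \right)} = \sqrt{1565 + j}$
$d{\left(H,G \right)} = \left(2 + H\right)^{2}$ ($d{\left(H,G \right)} = \left(H + 2\right)^{2} = \left(2 + H\right)^{2}$)
$\frac{d{\left(-219,t \right)}}{Q{\left(-1344 \right)}} = \frac{\left(2 - 219\right)^{2}}{\sqrt{1565 - 1344}} = \frac{\left(-217\right)^{2}}{\sqrt{221}} = 47089 \frac{\sqrt{221}}{221} = \frac{47089 \sqrt{221}}{221}$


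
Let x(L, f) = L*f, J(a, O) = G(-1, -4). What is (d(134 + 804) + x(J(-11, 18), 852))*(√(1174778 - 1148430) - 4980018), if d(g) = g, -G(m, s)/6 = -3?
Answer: -81044812932 + 32548*√6587 ≈ -8.1042e+10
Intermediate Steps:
G(m, s) = 18 (G(m, s) = -6*(-3) = 18)
J(a, O) = 18
(d(134 + 804) + x(J(-11, 18), 852))*(√(1174778 - 1148430) - 4980018) = ((134 + 804) + 18*852)*(√(1174778 - 1148430) - 4980018) = (938 + 15336)*(√26348 - 4980018) = 16274*(2*√6587 - 4980018) = 16274*(-4980018 + 2*√6587) = -81044812932 + 32548*√6587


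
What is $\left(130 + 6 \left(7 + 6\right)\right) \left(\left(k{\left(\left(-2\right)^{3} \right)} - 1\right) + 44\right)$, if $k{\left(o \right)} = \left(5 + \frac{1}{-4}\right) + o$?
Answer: $8268$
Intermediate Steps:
$k{\left(o \right)} = \frac{19}{4} + o$ ($k{\left(o \right)} = \left(5 - \frac{1}{4}\right) + o = \frac{19}{4} + o$)
$\left(130 + 6 \left(7 + 6\right)\right) \left(\left(k{\left(\left(-2\right)^{3} \right)} - 1\right) + 44\right) = \left(130 + 6 \left(7 + 6\right)\right) \left(\left(\left(\frac{19}{4} + \left(-2\right)^{3}\right) - 1\right) + 44\right) = \left(130 + 6 \cdot 13\right) \left(\left(\left(\frac{19}{4} - 8\right) - 1\right) + 44\right) = \left(130 + 78\right) \left(\left(- \frac{13}{4} - 1\right) + 44\right) = 208 \left(- \frac{17}{4} + 44\right) = 208 \cdot \frac{159}{4} = 8268$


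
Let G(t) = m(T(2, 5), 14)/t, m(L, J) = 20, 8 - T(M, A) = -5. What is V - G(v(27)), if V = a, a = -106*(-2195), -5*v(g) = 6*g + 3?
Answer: 7678130/33 ≈ 2.3267e+5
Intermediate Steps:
T(M, A) = 13 (T(M, A) = 8 - 1*(-5) = 8 + 5 = 13)
v(g) = -3/5 - 6*g/5 (v(g) = -(6*g + 3)/5 = -(3 + 6*g)/5 = -3/5 - 6*g/5)
a = 232670
V = 232670
G(t) = 20/t
V - G(v(27)) = 232670 - 20/(-3/5 - 6/5*27) = 232670 - 20/(-3/5 - 162/5) = 232670 - 20/(-33) = 232670 - 20*(-1)/33 = 232670 - 1*(-20/33) = 232670 + 20/33 = 7678130/33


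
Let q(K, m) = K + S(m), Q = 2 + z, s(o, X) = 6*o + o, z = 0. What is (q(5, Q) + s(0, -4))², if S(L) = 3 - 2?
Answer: 36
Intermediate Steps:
s(o, X) = 7*o
S(L) = 1
Q = 2 (Q = 2 + 0 = 2)
q(K, m) = 1 + K (q(K, m) = K + 1 = 1 + K)
(q(5, Q) + s(0, -4))² = ((1 + 5) + 7*0)² = (6 + 0)² = 6² = 36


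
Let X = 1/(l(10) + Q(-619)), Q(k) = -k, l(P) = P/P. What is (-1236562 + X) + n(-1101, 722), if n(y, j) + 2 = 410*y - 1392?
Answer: -1047406919/620 ≈ -1.6894e+6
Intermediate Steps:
n(y, j) = -1394 + 410*y (n(y, j) = -2 + (410*y - 1392) = -2 + (-1392 + 410*y) = -1394 + 410*y)
l(P) = 1
X = 1/620 (X = 1/(1 - 1*(-619)) = 1/(1 + 619) = 1/620 ≈ 0.0016129)
(-1236562 + X) + n(-1101, 722) = (-1236562 + 1/620) + (-1394 + 410*(-1101)) = -766668439/620 + (-1394 - 451410) = -766668439/620 - 452804 = -1047406919/620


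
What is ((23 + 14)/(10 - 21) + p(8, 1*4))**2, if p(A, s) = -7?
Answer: 12996/121 ≈ 107.40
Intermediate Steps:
((23 + 14)/(10 - 21) + p(8, 1*4))**2 = ((23 + 14)/(10 - 21) - 7)**2 = (37/(-11) - 7)**2 = (37*(-1/11) - 7)**2 = (-37/11 - 7)**2 = (-114/11)**2 = 12996/121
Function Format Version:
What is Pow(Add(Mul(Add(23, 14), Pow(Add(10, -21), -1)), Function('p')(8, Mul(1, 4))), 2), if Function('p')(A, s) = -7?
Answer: Rational(12996, 121) ≈ 107.40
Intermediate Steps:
Pow(Add(Mul(Add(23, 14), Pow(Add(10, -21), -1)), Function('p')(8, Mul(1, 4))), 2) = Pow(Add(Mul(Add(23, 14), Pow(Add(10, -21), -1)), -7), 2) = Pow(Add(Mul(37, Pow(-11, -1)), -7), 2) = Pow(Add(Mul(37, Rational(-1, 11)), -7), 2) = Pow(Add(Rational(-37, 11), -7), 2) = Pow(Rational(-114, 11), 2) = Rational(12996, 121)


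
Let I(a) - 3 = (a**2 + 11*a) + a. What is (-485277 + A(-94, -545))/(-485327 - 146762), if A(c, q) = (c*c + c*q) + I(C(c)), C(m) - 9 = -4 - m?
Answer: 414219/632089 ≈ 0.65532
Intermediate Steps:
C(m) = 5 - m (C(m) = 9 + (-4 - m) = 5 - m)
I(a) = 3 + a**2 + 12*a (I(a) = 3 + ((a**2 + 11*a) + a) = 3 + (a**2 + 12*a) = 3 + a**2 + 12*a)
A(c, q) = 63 + c**2 + (5 - c)**2 - 12*c + c*q (A(c, q) = (c*c + c*q) + (3 + (5 - c)**2 + 12*(5 - c)) = (c**2 + c*q) + (3 + (5 - c)**2 + (60 - 12*c)) = (c**2 + c*q) + (63 + (5 - c)**2 - 12*c) = 63 + c**2 + (5 - c)**2 - 12*c + c*q)
(-485277 + A(-94, -545))/(-485327 - 146762) = (-485277 + (88 - 22*(-94) + 2*(-94)**2 - 94*(-545)))/(-485327 - 146762) = (-485277 + (88 + 2068 + 2*8836 + 51230))/(-632089) = (-485277 + (88 + 2068 + 17672 + 51230))*(-1/632089) = (-485277 + 71058)*(-1/632089) = -414219*(-1/632089) = 414219/632089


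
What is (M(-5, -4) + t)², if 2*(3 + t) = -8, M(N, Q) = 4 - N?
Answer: 4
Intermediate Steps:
t = -7 (t = -3 + (½)*(-8) = -3 - 4 = -7)
(M(-5, -4) + t)² = ((4 - 1*(-5)) - 7)² = ((4 + 5) - 7)² = (9 - 7)² = 2² = 4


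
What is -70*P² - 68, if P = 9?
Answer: -5738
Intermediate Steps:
-70*P² - 68 = -70*9² - 68 = -70*81 - 68 = -5670 - 68 = -5738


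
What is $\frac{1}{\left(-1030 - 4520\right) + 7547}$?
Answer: $\frac{1}{1997} \approx 0.00050075$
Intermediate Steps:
$\frac{1}{\left(-1030 - 4520\right) + 7547} = \frac{1}{-5550 + 7547} = \frac{1}{1997}$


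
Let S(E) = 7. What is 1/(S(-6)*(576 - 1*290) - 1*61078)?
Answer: -1/59076 ≈ -1.6927e-5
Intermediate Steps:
1/(S(-6)*(576 - 1*290) - 1*61078) = 1/(7*(576 - 1*290) - 1*61078) = 1/(7*(576 - 290) - 61078) = 1/(7*286 - 61078) = 1/(2002 - 61078) = 1/(-59076) = -1/59076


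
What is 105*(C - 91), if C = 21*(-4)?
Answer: -18375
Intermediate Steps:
C = -84
105*(C - 91) = 105*(-84 - 91) = 105*(-175) = -18375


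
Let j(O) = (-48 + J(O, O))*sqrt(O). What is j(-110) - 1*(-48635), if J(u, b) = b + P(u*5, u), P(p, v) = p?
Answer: 48635 - 708*I*sqrt(110) ≈ 48635.0 - 7425.6*I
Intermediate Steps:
J(u, b) = b + 5*u (J(u, b) = b + u*5 = b + 5*u)
j(O) = sqrt(O)*(-48 + 6*O) (j(O) = (-48 + (O + 5*O))*sqrt(O) = (-48 + 6*O)*sqrt(O) = sqrt(O)*(-48 + 6*O))
j(-110) - 1*(-48635) = 6*sqrt(-110)*(-8 - 110) - 1*(-48635) = 6*(I*sqrt(110))*(-118) + 48635 = -708*I*sqrt(110) + 48635 = 48635 - 708*I*sqrt(110)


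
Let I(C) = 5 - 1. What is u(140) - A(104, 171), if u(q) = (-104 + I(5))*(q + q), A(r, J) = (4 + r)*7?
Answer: -28756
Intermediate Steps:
A(r, J) = 28 + 7*r
I(C) = 4
u(q) = -200*q (u(q) = (-104 + 4)*(q + q) = -200*q)
u(140) - A(104, 171) = -200*140 - (28 + 7*104) = -28000 - (28 + 728) = -28000 - 1*756 = -28000 - 756 = -28756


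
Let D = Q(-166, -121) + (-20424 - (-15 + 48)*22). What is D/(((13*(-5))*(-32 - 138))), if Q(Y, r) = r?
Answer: -21271/11050 ≈ -1.9250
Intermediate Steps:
D = -21271 (D = -121 + (-20424 - (-15 + 48)*22) = -121 + (-20424 - 33*22) = -121 + (-20424 - 1*726) = -121 + (-20424 - 726) = -121 - 21150 = -21271)
D/(((13*(-5))*(-32 - 138))) = -21271*(-1/(65*(-32 - 138))) = -21271/((-65*(-170))) = -21271/11050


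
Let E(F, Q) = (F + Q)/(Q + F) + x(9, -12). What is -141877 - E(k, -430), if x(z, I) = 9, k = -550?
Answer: -141887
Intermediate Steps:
E(F, Q) = 10 (E(F, Q) = (F + Q)/(Q + F) + 9 = (F + Q)/(F + Q) + 9 = 1 + 9 = 10)
-141877 - E(k, -430) = -141877 - 1*10 = -141877 - 10 = -141887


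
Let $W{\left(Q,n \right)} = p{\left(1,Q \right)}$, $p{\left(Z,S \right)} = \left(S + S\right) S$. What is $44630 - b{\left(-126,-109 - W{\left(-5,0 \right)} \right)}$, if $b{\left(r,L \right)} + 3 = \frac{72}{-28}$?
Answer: $\frac{312449}{7} \approx 44636.0$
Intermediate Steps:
$p{\left(Z,S \right)} = 2 S^{2}$ ($p{\left(Z,S \right)} = 2 S S = 2 S^{2}$)
$W{\left(Q,n \right)} = 2 Q^{2}$
$b{\left(r,L \right)} = - \frac{39}{7}$ ($b{\left(r,L \right)} = -3 + \frac{72}{-28} = -3 + 72 \left(- \frac{1}{28}\right) = -3 - \frac{18}{7} = - \frac{39}{7}$)
$44630 - b{\left(-126,-109 - W{\left(-5,0 \right)} \right)} = 44630 - - \frac{39}{7} = 44630 + \frac{39}{7} = \frac{312449}{7}$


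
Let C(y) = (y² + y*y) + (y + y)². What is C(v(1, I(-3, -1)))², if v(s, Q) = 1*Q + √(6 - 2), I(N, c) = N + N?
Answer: 9216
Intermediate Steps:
I(N, c) = 2*N
v(s, Q) = 2 + Q (v(s, Q) = Q + √4 = Q + 2 = 2 + Q)
C(y) = 6*y² (C(y) = (y² + y²) + (2*y)² = 2*y² + 4*y² = 6*y²)
C(v(1, I(-3, -1)))² = (6*(2 + 2*(-3))²)² = (6*(2 - 6)²)² = (6*(-4)²)² = (6*16)² = 96² = 9216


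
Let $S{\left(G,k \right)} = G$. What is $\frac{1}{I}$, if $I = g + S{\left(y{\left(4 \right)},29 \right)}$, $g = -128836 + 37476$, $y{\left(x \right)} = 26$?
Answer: $- \frac{1}{91334} \approx -1.0949 \cdot 10^{-5}$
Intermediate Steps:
$g = -91360$
$I = -91334$ ($I = -91360 + 26 = -91334$)
$\frac{1}{I} = \frac{1}{-91334} = - \frac{1}{91334}$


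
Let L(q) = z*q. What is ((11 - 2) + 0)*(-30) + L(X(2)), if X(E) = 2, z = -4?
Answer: -278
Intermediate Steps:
L(q) = -4*q
((11 - 2) + 0)*(-30) + L(X(2)) = ((11 - 2) + 0)*(-30) - 4*2 = (9 + 0)*(-30) - 8 = 9*(-30) - 8 = -270 - 8 = -278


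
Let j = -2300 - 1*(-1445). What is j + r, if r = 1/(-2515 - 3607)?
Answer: -5234311/6122 ≈ -855.00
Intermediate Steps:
r = -1/6122 (r = 1/(-6122) = -1/6122 ≈ -0.00016335)
j = -855 (j = -2300 + 1445 = -855)
j + r = -855 - 1/6122 = -5234311/6122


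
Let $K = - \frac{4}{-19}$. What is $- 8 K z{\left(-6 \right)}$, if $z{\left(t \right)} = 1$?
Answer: $- \frac{32}{19} \approx -1.6842$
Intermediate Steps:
$K = \frac{4}{19}$ ($K = \left(-4\right) \left(- \frac{1}{19}\right) = \frac{4}{19} \approx 0.21053$)
$- 8 K z{\left(-6 \right)} = \left(-8\right) \frac{4}{19} \cdot 1 = \left(- \frac{32}{19}\right) 1 = - \frac{32}{19}$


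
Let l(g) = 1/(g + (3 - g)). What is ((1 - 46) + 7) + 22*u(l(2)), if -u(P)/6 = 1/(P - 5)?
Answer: -68/7 ≈ -9.7143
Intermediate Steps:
l(g) = ⅓ (l(g) = 1/3 = ⅓)
u(P) = -6/(-5 + P) (u(P) = -6/(P - 5) = -6/(-5 + P))
((1 - 46) + 7) + 22*u(l(2)) = ((1 - 46) + 7) + 22*(-6/(-5 + ⅓)) = (-45 + 7) + 22*(-6/(-14/3)) = -38 + 22*(-6*(-3/14)) = -38 + 22*(9/7) = -38 + 198/7 = -68/7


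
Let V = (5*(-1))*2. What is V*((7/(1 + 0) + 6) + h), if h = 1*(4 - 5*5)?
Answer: 80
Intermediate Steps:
V = -10 (V = -5*2 = -10)
h = -21 (h = 1*(4 - 25) = 1*(-21) = -21)
V*((7/(1 + 0) + 6) + h) = -10*((7/(1 + 0) + 6) - 21) = -10*((7/1 + 6) - 21) = -10*((7*1 + 6) - 21) = -10*((7 + 6) - 21) = -10*(13 - 21) = -10*(-8) = 80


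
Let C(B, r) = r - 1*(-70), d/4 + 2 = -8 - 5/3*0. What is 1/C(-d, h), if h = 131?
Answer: 1/201 ≈ 0.0049751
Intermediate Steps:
d = -40 (d = -8 + 4*(-8 - 5/3*0) = -8 + 4*(-8 + 0) = -8 + 4*(-8) = -8 - 32 = -40)
C(B, r) = 70 + r (C(B, r) = r + 70 = 70 + r)
1/C(-d, h) = 1/(70 + 131) = 1/201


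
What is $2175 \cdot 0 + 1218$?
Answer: $1218$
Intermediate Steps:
$2175 \cdot 0 + 1218 = 0 + 1218 = 1218$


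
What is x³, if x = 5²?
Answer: 15625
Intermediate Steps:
x = 25
x³ = 25³ = 15625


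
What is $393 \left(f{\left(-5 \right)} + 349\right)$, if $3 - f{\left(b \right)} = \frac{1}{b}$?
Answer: $\frac{692073}{5} \approx 1.3841 \cdot 10^{5}$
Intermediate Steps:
$f{\left(b \right)} = 3 - \frac{1}{b}$
$393 \left(f{\left(-5 \right)} + 349\right) = 393 \left(\left(3 - \frac{1}{-5}\right) + 349\right) = 393 \left(\left(3 - - \frac{1}{5}\right) + 349\right) = 393 \left(\left(3 + \frac{1}{5}\right) + 349\right) = 393 \left(\frac{16}{5} + 349\right) = 393 \cdot \frac{1761}{5} = \frac{692073}{5}$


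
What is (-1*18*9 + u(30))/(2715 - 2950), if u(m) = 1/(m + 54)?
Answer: 13607/19740 ≈ 0.68931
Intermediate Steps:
u(m) = 1/(54 + m)
(-1*18*9 + u(30))/(2715 - 2950) = (-1*18*9 + 1/(54 + 30))/(2715 - 2950) = (-18*9 + 1/84)/(-235) = (-162 + 1/84)*(-1/235) = -13607/84*(-1/235) = 13607/19740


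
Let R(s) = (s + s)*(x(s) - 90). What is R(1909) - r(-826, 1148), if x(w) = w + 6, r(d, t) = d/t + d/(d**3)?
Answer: 194913890017701/27973316 ≈ 6.9678e+6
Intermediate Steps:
r(d, t) = d**(-2) + d/t (r(d, t) = d/t + d/d**3 = d/t + d**(-2) = d**(-2) + d/t)
x(w) = 6 + w
R(s) = 2*s*(-84 + s) (R(s) = (s + s)*((6 + s) - 90) = (2*s)*(-84 + s) = 2*s*(-84 + s))
R(1909) - r(-826, 1148) = 2*1909*(-84 + 1909) - ((-826)**(-2) - 826/1148) = 2*1909*1825 - (1/682276 - 826*1/1148) = 6967850 - (1/682276 - 59/82) = 6967850 - 1*(-20127101/27973316) = 6967850 + 20127101/27973316 = 194913890017701/27973316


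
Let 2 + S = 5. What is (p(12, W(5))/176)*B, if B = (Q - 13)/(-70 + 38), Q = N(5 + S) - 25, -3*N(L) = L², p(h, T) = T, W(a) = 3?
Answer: 89/2816 ≈ 0.031605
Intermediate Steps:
S = 3 (S = -2 + 5 = 3)
N(L) = -L²/3
Q = -139/3 (Q = -(5 + 3)²/3 - 25 = -⅓*8² - 25 = -⅓*64 - 25 = -64/3 - 25 = -139/3 ≈ -46.333)
B = 89/48 (B = (-139/3 - 13)/(-70 + 38) = -178/3/(-32) = -178/3*(-1/32) = 89/48 ≈ 1.8542)
(p(12, W(5))/176)*B = (3/176)*(89/48) = 89/2816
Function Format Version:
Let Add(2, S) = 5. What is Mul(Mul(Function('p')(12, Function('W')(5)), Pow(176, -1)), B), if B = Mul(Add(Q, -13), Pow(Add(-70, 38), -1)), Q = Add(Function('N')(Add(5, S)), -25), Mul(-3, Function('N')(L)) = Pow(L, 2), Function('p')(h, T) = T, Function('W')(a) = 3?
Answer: Rational(89, 2816) ≈ 0.031605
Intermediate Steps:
S = 3 (S = Add(-2, 5) = 3)
Function('N')(L) = Mul(Rational(-1, 3), Pow(L, 2))
Q = Rational(-139, 3) (Q = Add(Mul(Rational(-1, 3), Pow(Add(5, 3), 2)), -25) = Add(Mul(Rational(-1, 3), Pow(8, 2)), -25) = Add(Mul(Rational(-1, 3), 64), -25) = Add(Rational(-64, 3), -25) = Rational(-139, 3) ≈ -46.333)
B = Rational(89, 48) (B = Mul(Add(Rational(-139, 3), -13), Pow(Add(-70, 38), -1)) = Mul(Rational(-178, 3), Pow(-32, -1)) = Mul(Rational(-178, 3), Rational(-1, 32)) = Rational(89, 48) ≈ 1.8542)
Mul(Mul(Function('p')(12, Function('W')(5)), Pow(176, -1)), B) = Mul(Mul(3, Pow(176, -1)), Rational(89, 48)) = Mul(Mul(3, Rational(1, 176)), Rational(89, 48)) = Mul(Rational(3, 176), Rational(89, 48)) = Rational(89, 2816)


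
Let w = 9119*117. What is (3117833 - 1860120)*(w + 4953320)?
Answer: 7571737884259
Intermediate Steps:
w = 1066923
(3117833 - 1860120)*(w + 4953320) = (3117833 - 1860120)*(1066923 + 4953320) = 1257713*6020243 = 7571737884259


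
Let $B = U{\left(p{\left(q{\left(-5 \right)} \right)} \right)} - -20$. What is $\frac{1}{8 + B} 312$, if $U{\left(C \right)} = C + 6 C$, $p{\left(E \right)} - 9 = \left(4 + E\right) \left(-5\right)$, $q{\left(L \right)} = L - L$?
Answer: $- \frac{312}{49} \approx -6.3673$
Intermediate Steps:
$q{\left(L \right)} = 0$
$p{\left(E \right)} = -11 - 5 E$ ($p{\left(E \right)} = 9 + \left(4 + E\right) \left(-5\right) = 9 - \left(20 + 5 E\right) = -11 - 5 E$)
$U{\left(C \right)} = 7 C$
$B = -57$ ($B = 7 \left(-11 - 0\right) - -20 = 7 \left(-11 + 0\right) + 20 = 7 \left(-11\right) + 20 = -77 + 20 = -57$)
$\frac{1}{8 + B} 312 = \frac{1}{8 - 57} \cdot 312 = \frac{1}{-49} \cdot 312 = \left(- \frac{1}{49}\right) 312 = - \frac{312}{49}$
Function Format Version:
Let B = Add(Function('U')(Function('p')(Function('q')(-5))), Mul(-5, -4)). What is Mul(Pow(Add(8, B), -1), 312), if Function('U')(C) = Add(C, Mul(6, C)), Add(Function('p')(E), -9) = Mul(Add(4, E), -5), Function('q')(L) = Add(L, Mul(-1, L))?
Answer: Rational(-312, 49) ≈ -6.3673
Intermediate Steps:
Function('q')(L) = 0
Function('p')(E) = Add(-11, Mul(-5, E)) (Function('p')(E) = Add(9, Mul(Add(4, E), -5)) = Add(9, Add(-20, Mul(-5, E))) = Add(-11, Mul(-5, E)))
Function('U')(C) = Mul(7, C)
B = -57 (B = Add(Mul(7, Add(-11, Mul(-5, 0))), Mul(-5, -4)) = Add(Mul(7, Add(-11, 0)), 20) = Add(Mul(7, -11), 20) = Add(-77, 20) = -57)
Mul(Pow(Add(8, B), -1), 312) = Mul(Pow(Add(8, -57), -1), 312) = Mul(Pow(-49, -1), 312) = Mul(Rational(-1, 49), 312) = Rational(-312, 49)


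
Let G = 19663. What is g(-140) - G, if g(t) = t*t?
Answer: -63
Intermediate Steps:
g(t) = t**2
g(-140) - G = (-140)**2 - 1*19663 = 19600 - 19663 = -63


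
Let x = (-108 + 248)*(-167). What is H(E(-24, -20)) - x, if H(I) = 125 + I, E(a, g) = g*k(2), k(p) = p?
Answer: 23465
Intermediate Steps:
E(a, g) = 2*g (E(a, g) = g*2 = 2*g)
x = -23380 (x = 140*(-167) = -23380)
H(E(-24, -20)) - x = (125 + 2*(-20)) - 1*(-23380) = (125 - 40) + 23380 = 85 + 23380 = 23465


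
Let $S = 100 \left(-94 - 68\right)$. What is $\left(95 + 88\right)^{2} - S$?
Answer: $49689$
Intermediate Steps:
$S = -16200$ ($S = 100 \left(-162\right) = -16200$)
$\left(95 + 88\right)^{2} - S = \left(95 + 88\right)^{2} - -16200 = 183^{2} + 16200 = 33489 + 16200 = 49689$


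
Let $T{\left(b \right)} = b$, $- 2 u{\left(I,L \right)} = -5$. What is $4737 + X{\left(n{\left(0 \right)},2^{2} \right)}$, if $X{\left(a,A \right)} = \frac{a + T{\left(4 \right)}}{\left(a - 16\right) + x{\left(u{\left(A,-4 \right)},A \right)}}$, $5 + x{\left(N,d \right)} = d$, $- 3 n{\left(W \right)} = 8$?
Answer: $\frac{279479}{59} \approx 4736.9$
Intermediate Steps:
$n{\left(W \right)} = - \frac{8}{3}$ ($n{\left(W \right)} = \left(- \frac{1}{3}\right) 8 = - \frac{8}{3}$)
$u{\left(I,L \right)} = \frac{5}{2}$ ($u{\left(I,L \right)} = \left(- \frac{1}{2}\right) \left(-5\right) = \frac{5}{2}$)
$x{\left(N,d \right)} = -5 + d$
$X{\left(a,A \right)} = \frac{4 + a}{-21 + A + a}$ ($X{\left(a,A \right)} = \frac{a + 4}{\left(a - 16\right) + \left(-5 + A\right)} = \frac{4 + a}{\left(a - 16\right) + \left(-5 + A\right)} = \frac{4 + a}{\left(-16 + a\right) + \left(-5 + A\right)} = \frac{4 + a}{-21 + A + a}$)
$4737 + X{\left(n{\left(0 \right)},2^{2} \right)} = 4737 + \frac{4 - \frac{8}{3}}{-21 + 2^{2} - \frac{8}{3}} = 4737 + \frac{1}{-21 + 4 - \frac{8}{3}} \cdot \frac{4}{3} = 4737 + \frac{1}{- \frac{59}{3}} \cdot \frac{4}{3} = 4737 - \frac{4}{59} = \frac{279479}{59}$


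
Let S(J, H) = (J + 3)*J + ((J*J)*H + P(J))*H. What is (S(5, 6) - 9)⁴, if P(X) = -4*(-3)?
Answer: 1012054108081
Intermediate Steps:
P(X) = 12
S(J, H) = H*(12 + H*J²) + J*(3 + J) (S(J, H) = (J + 3)*J + ((J*J)*H + 12)*H = (3 + J)*J + (J²*H + 12)*H = J*(3 + J) + (H*J² + 12)*H = J*(3 + J) + (12 + H*J²)*H = J*(3 + J) + H*(12 + H*J²) = H*(12 + H*J²) + J*(3 + J))
(S(5, 6) - 9)⁴ = ((5² + 3*5 + 12*6 + 6²*5²) - 9)⁴ = ((25 + 15 + 72 + 36*25) - 9)⁴ = ((25 + 15 + 72 + 900) - 9)⁴ = (1012 - 9)⁴ = 1003⁴ = 1012054108081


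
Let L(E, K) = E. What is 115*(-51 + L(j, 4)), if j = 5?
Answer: -5290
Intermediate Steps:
115*(-51 + L(j, 4)) = 115*(-51 + 5) = 115*(-46) = -5290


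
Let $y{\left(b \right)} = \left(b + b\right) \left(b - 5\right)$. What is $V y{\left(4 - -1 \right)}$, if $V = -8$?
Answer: $0$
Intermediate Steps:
$y{\left(b \right)} = 2 b \left(-5 + b\right)$
$V y{\left(4 - -1 \right)} = - 8 \cdot 2 \left(4 - -1\right) \left(-5 + \left(4 - -1\right)\right) = - 8 \cdot 2 \left(4 + 1\right) \left(-5 + \left(4 + 1\right)\right) = - 8 \cdot 2 \cdot 5 \left(-5 + 5\right) = - 8 \cdot 2 \cdot 5 \cdot 0 = \left(-8\right) 0 = 0$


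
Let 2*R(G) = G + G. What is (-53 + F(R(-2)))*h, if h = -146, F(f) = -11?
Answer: 9344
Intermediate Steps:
R(G) = G (R(G) = (G + G)/2 = (2*G)/2 = G)
(-53 + F(R(-2)))*h = (-53 - 11)*(-146) = -64*(-146) = 9344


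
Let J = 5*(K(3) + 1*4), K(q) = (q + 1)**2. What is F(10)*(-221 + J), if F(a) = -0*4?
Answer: 0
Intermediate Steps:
F(a) = 0 (F(a) = -1*0 = 0)
K(q) = (1 + q)**2
J = 100 (J = 5*((1 + 3)**2 + 1*4) = 5*(4**2 + 4) = 5*(16 + 4) = 5*20 = 100)
F(10)*(-221 + J) = 0*(-221 + 100) = 0*(-121) = 0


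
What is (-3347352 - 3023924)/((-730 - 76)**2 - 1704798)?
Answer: 3185638/527581 ≈ 6.0382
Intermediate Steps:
(-3347352 - 3023924)/((-730 - 76)**2 - 1704798) = -6371276/((-806)**2 - 1704798) = -6371276/(649636 - 1704798) = -6371276/(-1055162) = -6371276*(-1/1055162) = 3185638/527581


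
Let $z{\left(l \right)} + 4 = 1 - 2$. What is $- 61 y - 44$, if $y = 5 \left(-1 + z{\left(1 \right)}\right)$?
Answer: $1786$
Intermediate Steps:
$z{\left(l \right)} = -5$ ($z{\left(l \right)} = -4 + \left(1 - 2\right) = -4 - 1 = -5$)
$y = -30$ ($y = 5 \left(-1 - 5\right) = 5 \left(-6\right) = -30$)
$- 61 y - 44 = \left(-61\right) \left(-30\right) - 44 = 1830 - 44 = 1786$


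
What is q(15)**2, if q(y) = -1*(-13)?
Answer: 169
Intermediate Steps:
q(y) = 13
q(15)**2 = 13**2 = 169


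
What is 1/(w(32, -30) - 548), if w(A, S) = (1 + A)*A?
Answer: 1/508 ≈ 0.0019685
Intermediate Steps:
w(A, S) = A*(1 + A)
1/(w(32, -30) - 548) = 1/(32*(1 + 32) - 548) = 1/(32*33 - 548) = 1/(1056 - 548) = 1/508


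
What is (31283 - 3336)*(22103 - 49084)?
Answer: -754038007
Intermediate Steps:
(31283 - 3336)*(22103 - 49084) = 27947*(-26981) = -754038007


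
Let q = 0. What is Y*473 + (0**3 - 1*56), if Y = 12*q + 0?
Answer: -56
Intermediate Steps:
Y = 0 (Y = 12*0 + 0 = 0 + 0 = 0)
Y*473 + (0**3 - 1*56) = 0*473 + (0**3 - 1*56) = 0 + (0 - 56) = 0 - 56 = -56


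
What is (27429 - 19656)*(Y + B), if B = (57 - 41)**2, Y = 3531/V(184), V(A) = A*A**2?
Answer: 12396042702015/6229504 ≈ 1.9899e+6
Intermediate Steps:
V(A) = A**3
Y = 3531/6229504 (Y = 3531/(184**3) = 3531/6229504 ≈ 0.00056682)
B = 256 (B = 16**2 = 256)
(27429 - 19656)*(Y + B) = (27429 - 19656)*(3531/6229504 + 256) = 7773*(1594756555/6229504) = 12396042702015/6229504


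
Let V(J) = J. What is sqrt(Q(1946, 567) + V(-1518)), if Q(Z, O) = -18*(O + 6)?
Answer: 2*I*sqrt(2958) ≈ 108.78*I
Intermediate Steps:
Q(Z, O) = -108 - 18*O (Q(Z, O) = -18*(6 + O) = -108 - 18*O)
sqrt(Q(1946, 567) + V(-1518)) = sqrt((-108 - 18*567) - 1518) = sqrt((-108 - 10206) - 1518) = sqrt(-10314 - 1518) = sqrt(-11832) = 2*I*sqrt(2958)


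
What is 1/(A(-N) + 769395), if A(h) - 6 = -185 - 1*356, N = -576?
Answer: 1/768860 ≈ 1.3006e-6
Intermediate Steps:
A(h) = -535 (A(h) = 6 + (-185 - 1*356) = 6 + (-185 - 356) = 6 - 541 = -535)
1/(A(-N) + 769395) = 1/(-535 + 769395) = 1/768860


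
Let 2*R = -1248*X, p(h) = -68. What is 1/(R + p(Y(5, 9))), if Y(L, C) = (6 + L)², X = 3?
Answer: -1/1940 ≈ -0.00051546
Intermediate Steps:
R = -1872 (R = (-1248*3)/2 = (½)*(-3744) = -1872)
1/(R + p(Y(5, 9))) = 1/(-1872 - 68) = 1/(-1940) = -1/1940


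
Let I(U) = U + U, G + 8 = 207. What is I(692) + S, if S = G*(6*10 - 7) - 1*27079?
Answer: -15148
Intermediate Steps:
G = 199 (G = -8 + 207 = 199)
I(U) = 2*U
S = -16532 (S = 199*(6*10 - 7) - 1*27079 = 199*(60 - 7) - 27079 = 199*53 - 27079 = 10547 - 27079 = -16532)
I(692) + S = 2*692 - 16532 = 1384 - 16532 = -15148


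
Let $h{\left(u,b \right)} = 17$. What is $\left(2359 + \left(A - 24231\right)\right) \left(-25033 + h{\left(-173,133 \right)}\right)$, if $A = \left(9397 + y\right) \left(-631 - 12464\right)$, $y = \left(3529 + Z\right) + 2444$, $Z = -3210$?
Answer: $3983974913152$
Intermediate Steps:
$y = 2763$ ($y = \left(3529 - 3210\right) + 2444 = 319 + 2444 = 2763$)
$A = -159235200$ ($A = \left(9397 + 2763\right) \left(-631 - 12464\right) = 12160 \left(-13095\right) = -159235200$)
$\left(2359 + \left(A - 24231\right)\right) \left(-25033 + h{\left(-173,133 \right)}\right) = \left(2359 - 159259431\right) \left(-25033 + 17\right) = \left(2359 - 159259431\right) \left(-25016\right) = \left(-159257072\right) \left(-25016\right) = 3983974913152$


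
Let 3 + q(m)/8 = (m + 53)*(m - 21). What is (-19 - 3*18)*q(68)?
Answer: -3319456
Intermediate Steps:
q(m) = -24 + 8*(-21 + m)*(53 + m) (q(m) = -24 + 8*((m + 53)*(m - 21)) = -24 + 8*((53 + m)*(-21 + m)) = -24 + 8*((-21 + m)*(53 + m)) = -24 + 8*(-21 + m)*(53 + m))
(-19 - 3*18)*q(68) = (-19 - 3*18)*(-8928 + 8*68² + 256*68) = (-19 - 54)*(-8928 + 8*4624 + 17408) = -73*(-8928 + 36992 + 17408) = -73*45472 = -3319456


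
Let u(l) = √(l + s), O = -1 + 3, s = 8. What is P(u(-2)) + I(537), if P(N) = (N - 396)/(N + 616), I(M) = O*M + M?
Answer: 305525004/189725 + 506*√6/189725 ≈ 1610.4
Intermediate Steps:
O = 2
I(M) = 3*M (I(M) = 2*M + M = 3*M)
u(l) = √(8 + l) (u(l) = √(l + 8) = √(8 + l))
P(N) = (-396 + N)/(616 + N)
P(u(-2)) + I(537) = (-396 + √(8 - 2))/(616 + √(8 - 2)) + 3*537 = (-396 + √6)/(616 + √6) + 1611 = 1611 + (-396 + √6)/(616 + √6)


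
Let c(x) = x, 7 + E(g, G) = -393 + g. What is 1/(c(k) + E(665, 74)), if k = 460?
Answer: 1/725 ≈ 0.0013793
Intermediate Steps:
E(g, G) = -400 + g (E(g, G) = -7 + (-393 + g) = -400 + g)
1/(c(k) + E(665, 74)) = 1/(460 + (-400 + 665)) = 1/(460 + 265) = 1/725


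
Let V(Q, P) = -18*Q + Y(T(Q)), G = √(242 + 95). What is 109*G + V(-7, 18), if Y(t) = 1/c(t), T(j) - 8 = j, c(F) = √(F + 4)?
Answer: 126 + 109*√337 + √5/5 ≈ 2127.4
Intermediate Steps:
G = √337 ≈ 18.358
c(F) = √(4 + F)
T(j) = 8 + j
Y(t) = (4 + t)^(-½) (Y(t) = 1/(√(4 + t)) = (4 + t)^(-½))
V(Q, P) = (12 + Q)^(-½) - 18*Q (V(Q, P) = -18*Q + (4 + (8 + Q))^(-½) = -18*Q + (12 + Q)^(-½) = (12 + Q)^(-½) - 18*Q)
109*G + V(-7, 18) = 109*√337 + ((12 - 7)^(-½) - 18*(-7)) = 109*√337 + (5^(-½) + 126) = 109*√337 + (√5/5 + 126) = 109*√337 + (126 + √5/5) = 126 + 109*√337 + √5/5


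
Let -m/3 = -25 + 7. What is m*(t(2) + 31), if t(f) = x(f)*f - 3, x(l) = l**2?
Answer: 1944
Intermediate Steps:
m = 54 (m = -3*(-25 + 7) = -3*(-18) = 54)
t(f) = -3 + f**3 (t(f) = f**2*f - 3 = f**3 - 3 = -3 + f**3)
m*(t(2) + 31) = 54*((-3 + 2**3) + 31) = 54*((-3 + 8) + 31) = 54*(5 + 31) = 54*36 = 1944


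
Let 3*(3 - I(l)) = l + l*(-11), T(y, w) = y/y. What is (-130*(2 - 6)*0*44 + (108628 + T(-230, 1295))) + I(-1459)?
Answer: 311306/3 ≈ 1.0377e+5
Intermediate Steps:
T(y, w) = 1
I(l) = 3 + 10*l/3 (I(l) = 3 - (l + l*(-11))/3 = 3 - (l - 11*l)/3 = 3 - (-10)*l/3 = 3 + 10*l/3)
(-130*(2 - 6)*0*44 + (108628 + T(-230, 1295))) + I(-1459) = (-130*(2 - 6)*0*44 + (108628 + 1)) + (3 + (10/3)*(-1459)) = (-(-520)*0*44 + 108629) + (3 - 14590/3) = (-130*0*44 + 108629) - 14581/3 = (0*44 + 108629) - 14581/3 = (0 + 108629) - 14581/3 = 108629 - 14581/3 = 311306/3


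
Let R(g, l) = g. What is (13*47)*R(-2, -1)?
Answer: -1222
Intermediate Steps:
(13*47)*R(-2, -1) = (13*47)*(-2) = 611*(-2) = -1222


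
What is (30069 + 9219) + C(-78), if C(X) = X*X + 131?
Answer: 45503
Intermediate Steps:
C(X) = 131 + X² (C(X) = X² + 131 = 131 + X²)
(30069 + 9219) + C(-78) = (30069 + 9219) + (131 + (-78)²) = 39288 + (131 + 6084) = 39288 + 6215 = 45503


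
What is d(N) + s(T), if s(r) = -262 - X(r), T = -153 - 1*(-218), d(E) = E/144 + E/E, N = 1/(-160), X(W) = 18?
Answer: -6428161/23040 ≈ -279.00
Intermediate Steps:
N = -1/160 ≈ -0.0062500
d(E) = 1 + E/144 (d(E) = E*(1/144) + 1 = E/144 + 1 = 1 + E/144)
T = 65 (T = -153 + 218 = 65)
s(r) = -280 (s(r) = -262 - 1*18 = -262 - 18 = -280)
d(N) + s(T) = (1 + (1/144)*(-1/160)) - 280 = (1 - 1/23040) - 280 = 23039/23040 - 280 = -6428161/23040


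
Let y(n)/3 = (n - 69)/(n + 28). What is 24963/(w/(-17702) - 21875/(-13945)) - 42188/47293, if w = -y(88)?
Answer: 6760800715014500908/424876716455089 ≈ 15912.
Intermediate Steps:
y(n) = 3*(-69 + n)/(28 + n) (y(n) = 3*((n - 69)/(n + 28)) = 3*((-69 + n)/(28 + n)) = 3*(-69 + n)/(28 + n))
w = -57/116 (w = -3*(-69 + 88)/(28 + 88) = -3*19/116 = -1*57/116 = -57/116 ≈ -0.49138)
24963/(w/(-17702) - 21875/(-13945)) - 42188/47293 = 24963/(-57/116/(-17702) - 21875/(-13945)) - 42188/47293 = 24963/(-57/116*(-1/17702) - 21875*(-1/13945)) - 42188*1/47293 = 24963/(57/2053432 + 4375/2789) - 42188/47293 = 24963/(8983923973/5727021848) - 42188/47293 = 24963*(5727021848/8983923973) - 42188/47293 = 142963646391624/8983923973 - 42188/47293 = 6760800715014500908/424876716455089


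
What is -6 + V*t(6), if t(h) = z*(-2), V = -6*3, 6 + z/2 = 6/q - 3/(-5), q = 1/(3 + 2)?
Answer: 8826/5 ≈ 1765.2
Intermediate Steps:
q = 1/5 ≈ 0.20000
z = 246/5 (z = -12 + 2*(6/(1/5) - 3/(-5)) = -12 + 2*(6*5 - 3*(-1/5)) = -12 + 2*(30 + 3/5) = -12 + 2*(153/5) = -12 + 306/5 = 246/5 ≈ 49.200)
V = -18
t(h) = -492/5 (t(h) = (246/5)*(-2) = -492/5)
-6 + V*t(6) = -6 - 18*(-492/5) = -6 + 8856/5 = 8826/5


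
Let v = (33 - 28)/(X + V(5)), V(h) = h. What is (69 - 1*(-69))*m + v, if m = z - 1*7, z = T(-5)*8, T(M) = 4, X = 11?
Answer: 55205/16 ≈ 3450.3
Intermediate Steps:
z = 32 (z = 4*8 = 32)
m = 25 (m = 32 - 1*7 = 32 - 7 = 25)
v = 5/16 (v = (33 - 28)/(11 + 5) = 5/16 ≈ 0.31250)
(69 - 1*(-69))*m + v = (69 - 1*(-69))*25 + 5/16 = (69 + 69)*25 + 5/16 = 138*25 + 5/16 = 3450 + 5/16 = 55205/16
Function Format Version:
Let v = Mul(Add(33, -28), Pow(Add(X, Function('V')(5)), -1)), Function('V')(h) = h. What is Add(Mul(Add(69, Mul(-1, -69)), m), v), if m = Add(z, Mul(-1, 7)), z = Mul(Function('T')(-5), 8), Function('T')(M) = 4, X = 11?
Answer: Rational(55205, 16) ≈ 3450.3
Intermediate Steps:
z = 32 (z = Mul(4, 8) = 32)
m = 25 (m = Add(32, Mul(-1, 7)) = Add(32, -7) = 25)
v = Rational(5, 16) (v = Mul(Add(33, -28), Pow(Add(11, 5), -1)) = Mul(5, Pow(16, -1)) = Mul(5, Rational(1, 16)) = Rational(5, 16) ≈ 0.31250)
Add(Mul(Add(69, Mul(-1, -69)), m), v) = Add(Mul(Add(69, Mul(-1, -69)), 25), Rational(5, 16)) = Add(Mul(Add(69, 69), 25), Rational(5, 16)) = Add(Mul(138, 25), Rational(5, 16)) = Add(3450, Rational(5, 16)) = Rational(55205, 16)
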